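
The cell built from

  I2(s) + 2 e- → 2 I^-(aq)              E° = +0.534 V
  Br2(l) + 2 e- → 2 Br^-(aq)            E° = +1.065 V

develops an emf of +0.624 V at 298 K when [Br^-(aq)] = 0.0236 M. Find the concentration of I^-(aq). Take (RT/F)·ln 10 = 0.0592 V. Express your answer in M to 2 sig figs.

Br₂/Br⁻ is the cathode (higher E°); E°cell = +1.065 − (+0.534) = +0.531 V with n = 2.
From the Nernst equation, log Q = n(E° − E)/0.0592 = 2·(+0.531 − (+0.624))/0.0592 = −3.142.
Balancing electrons gives Br2(l) + 2 I^-(aq) → 2 Br^-(aq) + I2(s); thus Q = [Br^-(aq)]^2 / [I^-(aq)]^2.
Solving for the unknown gives log [I^-(aq)] = −0.056, so [I^-(aq)] ≈ 0.88 M.

0.88 M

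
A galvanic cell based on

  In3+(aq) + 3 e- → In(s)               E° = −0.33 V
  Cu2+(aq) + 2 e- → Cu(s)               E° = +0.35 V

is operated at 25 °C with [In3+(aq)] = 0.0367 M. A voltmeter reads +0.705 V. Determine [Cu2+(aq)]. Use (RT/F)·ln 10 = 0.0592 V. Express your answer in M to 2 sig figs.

Cu²⁺/Cu is the cathode (higher E°); E°cell = +0.35 − (−0.33) = +0.68 V with n = 6.
Rearranging E = E° − (0.0592/n)·log Q gives log Q = 6(+0.68 − (+0.705))/0.0592 = −2.534.
For 3 Cu2+(aq) + 2 In(s) → 3 Cu(s) + 2 In3+(aq), the reaction quotient is Q = [In3+(aq)]^2 / [Cu2+(aq)]^3.
Substituting the known concentrations and solving, log [Cu2+(aq)] = −0.112 and [Cu2+(aq)] = 0.77 M.

0.77 M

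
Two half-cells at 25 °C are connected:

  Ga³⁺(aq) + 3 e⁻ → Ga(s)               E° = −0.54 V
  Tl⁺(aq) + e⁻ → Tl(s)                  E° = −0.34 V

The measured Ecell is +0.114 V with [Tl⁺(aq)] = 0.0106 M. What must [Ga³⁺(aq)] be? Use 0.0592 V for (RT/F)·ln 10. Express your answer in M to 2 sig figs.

Tl⁺/Tl is the cathode (higher E°); E°cell = −0.34 − (−0.54) = +0.20 V with n = 3.
Since E = E° − (0.0592/n)·log Q, log Q = n(E° − E)/0.0592 = 4.358.
For 3 Tl⁺(aq) + Ga(s) → 3 Tl(s) + Ga³⁺(aq), the reaction quotient is Q = [Ga³⁺(aq)] / [Tl⁺(aq)]^3.
Solving for the unknown gives log [Ga³⁺(aq)] = −1.566, so [Ga³⁺(aq)] ≈ 0.027 M.

0.027 M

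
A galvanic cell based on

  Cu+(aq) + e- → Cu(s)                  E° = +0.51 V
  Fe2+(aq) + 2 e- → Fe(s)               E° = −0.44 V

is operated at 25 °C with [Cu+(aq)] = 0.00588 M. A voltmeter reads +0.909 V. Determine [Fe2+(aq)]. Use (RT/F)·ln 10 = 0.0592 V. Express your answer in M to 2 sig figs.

The Cu⁺/Cu couple has the larger reduction potential, so it is the cathode: E°cell = +0.51 − (−0.44) = +0.95 V and n = 2.
Since E = E° − (0.0592/n)·log Q, log Q = n(E° − E)/0.0592 = 1.385.
Balancing electrons gives 2 Cu+(aq) + Fe(s) → 2 Cu(s) + Fe2+(aq); thus Q = [Fe2+(aq)] / [Cu+(aq)]^2.
Isolating [Fe2+(aq)] in Q = 10^{1.385} yields log [Fe2+(aq)] = −3.076, i.e. 0.00084 M.

0.00084 M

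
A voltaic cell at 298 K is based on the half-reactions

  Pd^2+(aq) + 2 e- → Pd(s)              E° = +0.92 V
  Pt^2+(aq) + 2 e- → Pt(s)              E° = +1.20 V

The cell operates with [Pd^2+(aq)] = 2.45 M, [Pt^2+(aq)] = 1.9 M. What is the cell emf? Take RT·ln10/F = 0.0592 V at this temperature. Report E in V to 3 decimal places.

Pt²⁺/Pt is reduced (cathode, E° = +1.20 V) and Pd²⁺/Pd is oxidized (anode).
The standard potential is +1.20 − (+0.92) = +0.28 V and the balanced reaction transfers n = 2 electrons.
For the overall reaction Pt^2+(aq) + Pd(s) → Pt(s) + Pd^2+(aq), Q = [Pd^2+(aq)] / [Pt^2+(aq)] = 1.29, giving log Q = 0.110.
E = E° − (0.0592/n)·log Q = +0.28 − (0.0592/2)(0.110) = +0.277 V.

+0.277 V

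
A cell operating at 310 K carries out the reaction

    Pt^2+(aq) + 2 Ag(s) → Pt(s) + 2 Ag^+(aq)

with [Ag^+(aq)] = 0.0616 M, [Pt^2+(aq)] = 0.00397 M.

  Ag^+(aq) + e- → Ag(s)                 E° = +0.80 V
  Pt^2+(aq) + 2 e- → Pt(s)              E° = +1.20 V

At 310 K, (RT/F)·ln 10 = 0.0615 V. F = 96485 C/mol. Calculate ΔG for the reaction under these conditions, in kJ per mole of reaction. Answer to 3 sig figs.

The standard cell potential is +1.20 − (+0.80) = +0.40 V, with n = 2 electrons in the balanced equation.
Q = [Ag^+(aq)]^2 / [Pt^2+(aq)] = 0.956, so log Q = −0.020 and E = +0.40 − (0.0615/2)(−0.020) = +0.4006 V.
Then ΔG = −nFE = −2 × 96485 × +0.4006 J/mol = −77.3 kJ/mol.

−77.3 kJ/mol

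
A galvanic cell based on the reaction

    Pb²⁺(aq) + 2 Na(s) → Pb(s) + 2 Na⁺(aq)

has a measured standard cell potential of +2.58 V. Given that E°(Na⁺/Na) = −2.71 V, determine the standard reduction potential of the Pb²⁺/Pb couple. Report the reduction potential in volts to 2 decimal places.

−0.13 V

In the reaction as written the Pb²⁺/Pb couple is reduced (cathode) and Na⁺/Na is oxidized (anode), so E°cell = E°(Pb²⁺/Pb) − E°(Na⁺/Na).
E°(Pb²⁺/Pb) = E°cell + E°(anode) = +2.58 + (−2.71) = −0.13 V.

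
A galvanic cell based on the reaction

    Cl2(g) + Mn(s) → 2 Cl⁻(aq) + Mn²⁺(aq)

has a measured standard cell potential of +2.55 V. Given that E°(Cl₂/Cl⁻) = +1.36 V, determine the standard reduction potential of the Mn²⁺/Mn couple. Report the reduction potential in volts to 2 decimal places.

−1.19 V

In the reaction as written the Cl₂/Cl⁻ couple is reduced (cathode) and Mn²⁺/Mn is oxidized (anode), so E°cell = E°(Cl₂/Cl⁻) − E°(Mn²⁺/Mn).
E°(Mn²⁺/Mn) = E°(cathode) − E°cell = +1.36 − (+2.55) = −1.19 V.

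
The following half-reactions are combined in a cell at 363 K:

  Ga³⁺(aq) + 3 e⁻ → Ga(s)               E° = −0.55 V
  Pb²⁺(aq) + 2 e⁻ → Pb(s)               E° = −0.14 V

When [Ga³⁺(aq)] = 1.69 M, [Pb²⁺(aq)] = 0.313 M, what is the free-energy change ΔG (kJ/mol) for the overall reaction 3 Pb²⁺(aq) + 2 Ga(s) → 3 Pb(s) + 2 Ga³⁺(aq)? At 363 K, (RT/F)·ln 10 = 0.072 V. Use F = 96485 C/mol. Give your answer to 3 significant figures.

The standard cell potential is −0.14 − (−0.55) = +0.41 V, with n = 6 electrons in the balanced equation.
Here Q = [Ga³⁺(aq)]^2 / [Pb²⁺(aq)]^3 = 93.1 (log Q = 1.969), giving E = +0.41 − (0.072/6)·(1.969) = +0.3864 V.
Then ΔG = −nFE = −6 × 96485 × +0.3864 J/mol = −224 kJ/mol.

−224 kJ/mol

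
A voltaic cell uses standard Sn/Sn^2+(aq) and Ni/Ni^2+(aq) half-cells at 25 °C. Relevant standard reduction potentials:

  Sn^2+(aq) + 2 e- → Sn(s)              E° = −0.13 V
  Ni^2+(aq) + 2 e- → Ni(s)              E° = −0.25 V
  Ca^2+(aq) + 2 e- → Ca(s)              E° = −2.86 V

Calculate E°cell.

+0.12 V

The Sn²⁺/Sn couple has the higher E°, so Sn ion is reduced (cathode) and Ni is oxidized (anode).
E°cell = E°(cathode) − E°(anode) = −0.13 − (−0.25) = +0.12 V.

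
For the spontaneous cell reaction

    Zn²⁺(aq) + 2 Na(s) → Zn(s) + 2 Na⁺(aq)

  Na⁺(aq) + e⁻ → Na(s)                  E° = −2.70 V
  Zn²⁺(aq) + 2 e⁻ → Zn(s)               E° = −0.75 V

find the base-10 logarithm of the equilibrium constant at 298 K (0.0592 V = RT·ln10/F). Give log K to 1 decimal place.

The Zn²⁺/Zn couple is reduced (cathode); E°cell = −0.75 − (−2.70) = +1.95 V with n = 2.
At equilibrium E = 0, so log K = nE°cell / 0.0592 = (2)(+1.95) / 0.0592 = 65.9.

log K = 65.9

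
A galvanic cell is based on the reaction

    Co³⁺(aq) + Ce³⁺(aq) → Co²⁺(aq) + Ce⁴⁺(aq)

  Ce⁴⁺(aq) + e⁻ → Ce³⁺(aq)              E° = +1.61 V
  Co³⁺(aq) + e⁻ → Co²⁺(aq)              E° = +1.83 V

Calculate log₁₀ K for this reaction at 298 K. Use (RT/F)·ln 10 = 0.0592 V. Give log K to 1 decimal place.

log K = 3.7

The Co³⁺/Co²⁺ couple is reduced (cathode); E°cell = +1.83 − (+1.61) = +0.22 V with n = 1.
At equilibrium E = 0, so log K = nE°cell / 0.0592 = (1)(+0.22) / 0.0592 = 3.7.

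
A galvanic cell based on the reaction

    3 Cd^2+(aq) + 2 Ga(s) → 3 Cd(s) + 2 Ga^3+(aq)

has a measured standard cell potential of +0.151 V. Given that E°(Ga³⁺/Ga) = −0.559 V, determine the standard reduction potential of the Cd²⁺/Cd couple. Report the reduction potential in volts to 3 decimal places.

In the reaction as written the Cd²⁺/Cd couple is reduced (cathode) and Ga³⁺/Ga is oxidized (anode), so E°cell = E°(Cd²⁺/Cd) − E°(Ga³⁺/Ga).
E°(Cd²⁺/Cd) = E°cell + E°(anode) = +0.151 + (−0.559) = −0.408 V.

−0.408 V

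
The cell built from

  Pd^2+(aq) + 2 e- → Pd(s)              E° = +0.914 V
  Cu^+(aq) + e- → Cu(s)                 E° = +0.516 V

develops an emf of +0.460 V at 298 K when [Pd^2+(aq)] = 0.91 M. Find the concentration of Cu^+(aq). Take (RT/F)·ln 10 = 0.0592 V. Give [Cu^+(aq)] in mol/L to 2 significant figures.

0.086 M

The Pd²⁺/Pd couple has the larger reduction potential, so it is the cathode: E°cell = +0.914 − (+0.516) = +0.398 V and n = 2.
Since E = E° − (0.0592/n)·log Q, log Q = n(E° − E)/0.0592 = −2.095.
Balancing electrons gives Pd^2+(aq) + 2 Cu(s) → Pd(s) + 2 Cu^+(aq); thus Q = [Cu^+(aq)]^2 / [Pd^2+(aq)].
Substituting the known concentrations and solving, log [Cu^+(aq)] = −1.068 and [Cu^+(aq)] = 0.086 M.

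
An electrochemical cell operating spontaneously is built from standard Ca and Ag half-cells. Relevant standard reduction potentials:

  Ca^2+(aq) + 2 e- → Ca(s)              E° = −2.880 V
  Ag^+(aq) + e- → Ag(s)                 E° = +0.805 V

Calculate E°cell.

Of the two couples in this cell, the one with the more positive reduction potential is reduced at the cathode: here that is Ag⁺/Ag (+0.805 V); Ca²⁺/Ca (−2.880 V) is the anode.
E°cell = E°(cathode) − E°(anode) = +0.805 − (−2.880) = +3.685 V.

+3.685 V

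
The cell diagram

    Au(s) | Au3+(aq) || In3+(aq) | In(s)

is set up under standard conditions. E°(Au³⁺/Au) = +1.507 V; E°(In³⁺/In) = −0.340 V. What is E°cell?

−1.847 V

By convention the left-hand electrode in cell notation is the anode (oxidation) and the right-hand electrode is the cathode (reduction).
E°cell = E°(right) − E°(left) = −0.340 − (+1.507) = −1.847 V.
The negative sign shows that, as written, the cell would require an external voltage to drive the reaction.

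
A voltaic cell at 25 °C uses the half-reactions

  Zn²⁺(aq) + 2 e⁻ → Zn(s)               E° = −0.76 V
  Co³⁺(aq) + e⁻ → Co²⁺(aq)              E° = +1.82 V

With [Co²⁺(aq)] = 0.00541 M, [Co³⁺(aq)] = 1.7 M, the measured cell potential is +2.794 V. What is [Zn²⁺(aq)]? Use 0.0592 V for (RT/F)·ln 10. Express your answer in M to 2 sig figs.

0.0058 M

Co³⁺/Co²⁺ is the cathode (higher E°); E°cell = +1.82 − (−0.76) = +2.58 V with n = 2.
Since E = E° − (0.0592/n)·log Q, log Q = n(E° − E)/0.0592 = −7.230.
Balancing electrons gives 2 Co³⁺(aq) + Zn(s) → 2 Co²⁺(aq) + Zn²⁺(aq); thus Q = ([Co²⁺(aq)]^2·[Zn²⁺(aq)]) / [Co³⁺(aq)]^2.
Substituting the known concentrations and solving, log [Zn²⁺(aq)] = −2.235 and [Zn²⁺(aq)] = 0.0058 M.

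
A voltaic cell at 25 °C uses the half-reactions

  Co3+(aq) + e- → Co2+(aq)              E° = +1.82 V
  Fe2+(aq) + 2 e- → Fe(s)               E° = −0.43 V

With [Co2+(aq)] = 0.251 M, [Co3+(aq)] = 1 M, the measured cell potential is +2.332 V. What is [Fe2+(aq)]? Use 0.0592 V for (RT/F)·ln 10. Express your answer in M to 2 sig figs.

0.027 M

Co³⁺/Co²⁺ is the cathode (higher E°); E°cell = +1.82 − (−0.43) = +2.25 V with n = 2.
Rearranging E = E° − (0.0592/n)·log Q gives log Q = 2(+2.25 − (+2.332))/0.0592 = −2.770.
For 2 Co3+(aq) + Fe(s) → 2 Co2+(aq) + Fe2+(aq), the reaction quotient is Q = ([Co2+(aq)]^2·[Fe2+(aq)]) / [Co3+(aq)]^2.
Isolating [Fe2+(aq)] in Q = 10^{−2.770} yields log [Fe2+(aq)] = −1.569, i.e. 0.027 M.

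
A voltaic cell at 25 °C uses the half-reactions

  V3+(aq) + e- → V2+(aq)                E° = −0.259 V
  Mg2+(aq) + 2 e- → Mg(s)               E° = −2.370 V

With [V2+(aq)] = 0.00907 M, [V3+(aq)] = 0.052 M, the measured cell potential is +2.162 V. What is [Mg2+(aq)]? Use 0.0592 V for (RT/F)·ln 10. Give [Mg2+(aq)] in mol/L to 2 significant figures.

V³⁺/V²⁺ is the cathode (higher E°); E°cell = −0.259 − (−2.370) = +2.111 V with n = 2.
From the Nernst equation, log Q = n(E° − E)/0.0592 = 2·(+2.111 − (+2.162))/0.0592 = −1.723.
For 2 V3+(aq) + Mg(s) → 2 V2+(aq) + Mg2+(aq), the reaction quotient is Q = ([V2+(aq)]^2·[Mg2+(aq)]) / [V3+(aq)]^2.
Isolating [Mg2+(aq)] in Q = 10^{−1.723} yields log [Mg2+(aq)] = −0.206, i.e. 0.62 M.

0.62 M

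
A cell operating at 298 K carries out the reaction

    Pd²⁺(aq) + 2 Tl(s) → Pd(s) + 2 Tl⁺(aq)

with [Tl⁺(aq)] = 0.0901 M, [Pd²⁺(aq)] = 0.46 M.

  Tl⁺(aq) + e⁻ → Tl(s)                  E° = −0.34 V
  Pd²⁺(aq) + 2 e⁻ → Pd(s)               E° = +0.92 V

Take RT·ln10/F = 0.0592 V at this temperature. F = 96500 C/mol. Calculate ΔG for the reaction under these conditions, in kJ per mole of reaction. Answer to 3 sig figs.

E°cell = +0.92 − (−0.34) = +1.26 V; the balanced reaction transfers n = 2 electrons.
The reaction quotient is [Tl⁺(aq)]^2 / [Pd²⁺(aq)] = 0.0176; by Nernst, E = +1.26 − (0.0592/2)(−1.753) = +1.3119 V.
Then ΔG = −nFE = −2 × 96500 × +1.3119 J/mol = −253 kJ/mol.

−253 kJ/mol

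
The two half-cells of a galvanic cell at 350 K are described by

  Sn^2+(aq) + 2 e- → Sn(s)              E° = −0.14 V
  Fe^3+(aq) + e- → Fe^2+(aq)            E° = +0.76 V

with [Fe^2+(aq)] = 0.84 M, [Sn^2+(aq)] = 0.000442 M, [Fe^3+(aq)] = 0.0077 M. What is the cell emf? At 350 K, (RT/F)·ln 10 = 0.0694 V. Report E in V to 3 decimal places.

+0.875 V

Since E°(Fe³⁺/Fe²⁺) > E°(Sn²⁺/Sn), Fe³⁺/Fe²⁺ serves as the cathode.
E°cell = E°cat − E°an = +0.76 − (−0.14) = +0.90 V; n = 2.
For the overall reaction 2 Fe^3+(aq) + Sn(s) → 2 Fe^2+(aq) + Sn^2+(aq), Q = ([Fe^2+(aq)]^2·[Sn^2+(aq)]) / [Fe^3+(aq)]^2 = 5.26, giving log Q = 0.721.
Applying E = E° − (RT ln10/nF)·log Q gives +0.90 − (0.0694/2)(0.721) = +0.875 V.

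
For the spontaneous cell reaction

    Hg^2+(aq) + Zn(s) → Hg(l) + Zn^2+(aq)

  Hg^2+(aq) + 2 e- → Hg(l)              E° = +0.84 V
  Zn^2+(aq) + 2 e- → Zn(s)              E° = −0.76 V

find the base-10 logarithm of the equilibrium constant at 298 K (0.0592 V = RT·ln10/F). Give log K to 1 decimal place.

log K = 54.1

The Hg²⁺/Hg couple is reduced (cathode); E°cell = +0.84 − (−0.76) = +1.60 V with n = 2.
At equilibrium E = 0, so log K = nE°cell / 0.0592 = (2)(+1.60) / 0.0592 = 54.1.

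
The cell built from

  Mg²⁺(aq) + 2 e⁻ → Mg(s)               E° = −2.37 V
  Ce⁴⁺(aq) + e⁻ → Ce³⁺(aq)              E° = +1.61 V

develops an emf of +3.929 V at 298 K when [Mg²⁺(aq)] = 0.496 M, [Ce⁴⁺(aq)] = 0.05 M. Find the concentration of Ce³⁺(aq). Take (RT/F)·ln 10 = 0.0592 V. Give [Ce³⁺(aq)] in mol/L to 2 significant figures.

0.52 M

Ce⁴⁺/Ce³⁺ is the cathode (higher E°); E°cell = +1.61 − (−2.37) = +3.98 V with n = 2.
Since E = E° − (0.0592/n)·log Q, log Q = n(E° − E)/0.0592 = 1.723.
For 2 Ce⁴⁺(aq) + Mg(s) → 2 Ce³⁺(aq) + Mg²⁺(aq), the reaction quotient is Q = ([Ce³⁺(aq)]^2·[Mg²⁺(aq)]) / [Ce⁴⁺(aq)]^2.
Isolating [Ce³⁺(aq)] in Q = 10^{1.723} yields log [Ce³⁺(aq)] = −0.287, i.e. 0.52 M.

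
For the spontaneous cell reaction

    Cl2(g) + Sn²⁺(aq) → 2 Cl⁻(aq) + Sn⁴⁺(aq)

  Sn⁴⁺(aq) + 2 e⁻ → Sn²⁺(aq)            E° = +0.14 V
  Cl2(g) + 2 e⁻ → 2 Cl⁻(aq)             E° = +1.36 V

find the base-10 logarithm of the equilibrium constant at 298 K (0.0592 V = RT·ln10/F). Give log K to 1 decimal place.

log K = 41.2

The Cl₂/Cl⁻ couple is reduced (cathode); E°cell = +1.36 − (+0.14) = +1.22 V with n = 2.
At equilibrium E = 0, so log K = nE°cell / 0.0592 = (2)(+1.22) / 0.0592 = 41.2.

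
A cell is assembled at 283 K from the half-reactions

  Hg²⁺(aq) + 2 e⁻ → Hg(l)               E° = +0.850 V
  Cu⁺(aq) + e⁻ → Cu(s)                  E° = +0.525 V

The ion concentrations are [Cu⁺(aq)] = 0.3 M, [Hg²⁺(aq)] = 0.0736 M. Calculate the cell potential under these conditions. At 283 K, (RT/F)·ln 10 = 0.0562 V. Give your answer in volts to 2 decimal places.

+0.32 V

Hg²⁺/Hg is reduced (cathode, E° = +0.850 V) and Cu⁺/Cu is oxidized (anode).
E°cell = E°cat − E°an = +0.850 − (+0.525) = +0.325 V; n = 2.
Balancing gives Hg²⁺(aq) + 2 Cu(s) → Hg(l) + 2 Cu⁺(aq); hence Q = [Cu⁺(aq)]^2 / [Hg²⁺(aq)] = 1.22 (log Q = 0.087).
E = E° − (0.0562/n)·log Q = +0.325 − (0.0562/2)(0.087) = +0.32 V.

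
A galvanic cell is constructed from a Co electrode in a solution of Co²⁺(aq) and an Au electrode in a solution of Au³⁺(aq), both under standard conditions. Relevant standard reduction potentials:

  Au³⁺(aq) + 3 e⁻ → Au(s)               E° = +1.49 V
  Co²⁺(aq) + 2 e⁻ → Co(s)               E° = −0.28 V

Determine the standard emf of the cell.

+1.77 V

The Au³⁺/Au couple has the higher E°, so Au ion is reduced (cathode) and Co is oxidized (anode).
E°cell = E°(cathode) − E°(anode) = +1.49 − (−0.28) = +1.77 V.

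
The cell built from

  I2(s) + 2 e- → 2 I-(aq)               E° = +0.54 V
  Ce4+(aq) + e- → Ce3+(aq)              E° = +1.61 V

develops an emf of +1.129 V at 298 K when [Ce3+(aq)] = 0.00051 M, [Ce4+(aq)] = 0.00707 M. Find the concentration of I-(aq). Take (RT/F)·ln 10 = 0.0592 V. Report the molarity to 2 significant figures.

With Ce⁴⁺/Ce³⁺ at the cathode and I₂/I⁻ at the anode, E°cell = +1.61 − (+0.54) = +1.07 V (n = 2).
Rearranging E = E° − (0.0592/n)·log Q gives log Q = 2(+1.07 − (+1.129))/0.0592 = −1.993.
For 2 Ce4+(aq) + 2 I-(aq) → 2 Ce3+(aq) + I2(s), the reaction quotient is Q = [Ce3+(aq)]^2 / ([Ce4+(aq)]^2·[I-(aq)]^2).
Isolating [I-(aq)] in Q = 10^{−1.993} yields log [I-(aq)] = −0.145, i.e. 0.72 M.

0.72 M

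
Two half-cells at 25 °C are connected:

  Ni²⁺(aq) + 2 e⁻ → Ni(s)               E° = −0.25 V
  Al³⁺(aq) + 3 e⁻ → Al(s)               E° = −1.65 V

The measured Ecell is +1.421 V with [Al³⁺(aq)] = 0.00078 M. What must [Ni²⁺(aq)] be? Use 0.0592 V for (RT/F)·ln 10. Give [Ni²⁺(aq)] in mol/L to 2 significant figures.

Ni²⁺/Ni is the cathode (higher E°); E°cell = −0.25 − (−1.65) = +1.40 V with n = 6.
Since E = E° − (0.0592/n)·log Q, log Q = n(E° − E)/0.0592 = −2.128.
Balancing electrons gives 3 Ni²⁺(aq) + 2 Al(s) → 3 Ni(s) + 2 Al³⁺(aq); thus Q = [Al³⁺(aq)]^2 / [Ni²⁺(aq)]^3.
Substituting the known concentrations and solving, log [Ni²⁺(aq)] = −1.363 and [Ni²⁺(aq)] = 0.043 M.

0.043 M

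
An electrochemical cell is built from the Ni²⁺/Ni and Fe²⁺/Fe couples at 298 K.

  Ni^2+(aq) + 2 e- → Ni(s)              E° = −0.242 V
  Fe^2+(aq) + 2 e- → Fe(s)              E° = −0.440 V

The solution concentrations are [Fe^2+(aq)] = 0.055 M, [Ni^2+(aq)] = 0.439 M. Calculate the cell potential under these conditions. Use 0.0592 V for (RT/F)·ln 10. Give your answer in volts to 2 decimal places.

+0.22 V

Ni²⁺/Ni is reduced (cathode, E° = −0.242 V) and Fe²⁺/Fe is oxidized (anode).
The standard potential is −0.242 − (−0.440) = +0.198 V and the balanced reaction transfers n = 2 electrons.
Balancing gives Ni^2+(aq) + Fe(s) → Ni(s) + Fe^2+(aq); hence Q = [Fe^2+(aq)] / [Ni^2+(aq)] = 0.125 (log Q = −0.902).
Applying E = E° − (RT ln10/nF)·log Q gives +0.198 − (0.0592/2)(−0.902) = +0.22 V.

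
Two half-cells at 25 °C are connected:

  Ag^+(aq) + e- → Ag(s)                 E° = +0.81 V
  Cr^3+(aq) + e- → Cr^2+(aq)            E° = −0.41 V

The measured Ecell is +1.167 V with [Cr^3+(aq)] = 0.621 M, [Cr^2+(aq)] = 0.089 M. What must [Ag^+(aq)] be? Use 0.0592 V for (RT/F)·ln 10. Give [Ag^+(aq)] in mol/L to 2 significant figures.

0.89 M

Ag⁺/Ag is the cathode (higher E°); E°cell = +0.81 − (−0.41) = +1.22 V with n = 1.
Rearranging E = E° − (0.0592/n)·log Q gives log Q = 1(+1.22 − (+1.167))/0.0592 = 0.895.
Balancing electrons gives Ag^+(aq) + Cr^2+(aq) → Ag(s) + Cr^3+(aq); thus Q = [Cr^3+(aq)] / ([Ag^+(aq)]·[Cr^2+(aq)]).
Isolating [Ag^+(aq)] in Q = 10^{0.895} yields log [Ag^+(aq)] = −0.051, i.e. 0.89 M.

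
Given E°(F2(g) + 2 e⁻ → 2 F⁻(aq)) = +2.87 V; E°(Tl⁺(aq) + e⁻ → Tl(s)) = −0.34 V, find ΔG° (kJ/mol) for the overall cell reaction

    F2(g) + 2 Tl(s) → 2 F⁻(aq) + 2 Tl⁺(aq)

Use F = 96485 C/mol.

In the reaction as written F2(g) is reduced, so the F₂/F⁻ couple is the cathode and Tl⁺/Tl is the anode.
E°cell = +2.87 − (−0.34) = +3.21 V; balancing electrons gives n = 2.
ΔG° = −nFE°cell = −(2)(96485)(+3.21) J/mol = −619 kJ/mol.

−619 kJ/mol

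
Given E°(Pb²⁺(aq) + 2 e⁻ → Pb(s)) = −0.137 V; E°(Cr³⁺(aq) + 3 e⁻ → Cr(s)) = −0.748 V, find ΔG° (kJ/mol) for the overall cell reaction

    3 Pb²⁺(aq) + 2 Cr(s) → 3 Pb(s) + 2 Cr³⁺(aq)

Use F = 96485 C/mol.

−354 kJ/mol

In the reaction as written Pb²⁺(aq) is reduced, so the Pb²⁺/Pb couple is the cathode and Cr³⁺/Cr is the anode.
E°cell = −0.137 − (−0.748) = +0.611 V; balancing electrons gives n = 6.
ΔG° = −nFE°cell = −(6)(96485)(+0.611) J/mol = −354 kJ/mol.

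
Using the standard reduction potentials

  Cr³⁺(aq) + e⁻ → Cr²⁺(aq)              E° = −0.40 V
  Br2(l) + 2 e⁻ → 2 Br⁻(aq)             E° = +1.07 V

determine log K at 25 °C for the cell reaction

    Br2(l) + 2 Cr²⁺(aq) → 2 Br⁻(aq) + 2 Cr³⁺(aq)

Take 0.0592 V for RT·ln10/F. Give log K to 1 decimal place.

The Br₂/Br⁻ couple is reduced (cathode); E°cell = +1.07 − (−0.40) = +1.47 V with n = 2.
At equilibrium E = 0, so log K = nE°cell / 0.0592 = (2)(+1.47) / 0.0592 = 49.7.

log K = 49.7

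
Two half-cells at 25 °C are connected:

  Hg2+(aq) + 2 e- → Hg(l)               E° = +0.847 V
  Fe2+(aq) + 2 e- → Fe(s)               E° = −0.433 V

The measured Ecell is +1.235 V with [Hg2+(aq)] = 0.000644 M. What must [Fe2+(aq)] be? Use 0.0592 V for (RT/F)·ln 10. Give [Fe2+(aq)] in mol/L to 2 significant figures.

Hg²⁺/Hg is the cathode (higher E°); E°cell = +0.847 − (−0.433) = +1.280 V with n = 2.
From the Nernst equation, log Q = n(E° − E)/0.0592 = 2·(+1.280 − (+1.235))/0.0592 = 1.520.
Balancing electrons gives Hg2+(aq) + Fe(s) → Hg(l) + Fe2+(aq); thus Q = [Fe2+(aq)] / [Hg2+(aq)].
Substituting the known concentrations and solving, log [Fe2+(aq)] = −1.671 and [Fe2+(aq)] = 0.021 M.

0.021 M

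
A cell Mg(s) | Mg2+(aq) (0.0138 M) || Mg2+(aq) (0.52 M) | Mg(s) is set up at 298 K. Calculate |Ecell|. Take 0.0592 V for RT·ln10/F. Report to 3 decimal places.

0.047 V

For a concentration cell E°cell = 0, since both electrodes use the same couple.
The compartment with the higher Mg2+(aq) concentration (0.52 M) acts as the cathode; ions are reduced there and produced at the dilute (0.0138 M) anode.
With n = 2, Ecell = −(0.0592/2)·log([dilute]/[conc]) = −(0.0592/2)·log(0.0138/0.52) = +0.047 V.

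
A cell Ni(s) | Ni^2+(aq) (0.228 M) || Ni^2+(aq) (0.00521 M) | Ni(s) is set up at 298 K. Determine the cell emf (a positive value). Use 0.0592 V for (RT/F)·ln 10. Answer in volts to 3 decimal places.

0.049 V

For a concentration cell E°cell = 0, since both electrodes use the same couple.
The compartment with the higher Ni^2+(aq) concentration (0.228 M) acts as the cathode; ions are reduced there and produced at the dilute (0.00521 M) anode.
With n = 2, Ecell = −(0.0592/2)·log([dilute]/[conc]) = −(0.0592/2)·log(0.00521/0.228) = +0.049 V.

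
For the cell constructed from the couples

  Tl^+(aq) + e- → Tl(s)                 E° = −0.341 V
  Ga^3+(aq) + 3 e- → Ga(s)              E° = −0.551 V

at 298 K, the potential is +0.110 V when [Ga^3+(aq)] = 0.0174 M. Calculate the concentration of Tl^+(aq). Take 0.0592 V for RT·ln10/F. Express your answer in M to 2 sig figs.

0.0053 M

With Tl⁺/Tl at the cathode and Ga³⁺/Ga at the anode, E°cell = −0.341 − (−0.551) = +0.210 V (n = 3).
Rearranging E = E° − (0.0592/n)·log Q gives log Q = 3(+0.210 − (+0.110))/0.0592 = 5.068.
For 3 Tl^+(aq) + Ga(s) → 3 Tl(s) + Ga^3+(aq), the reaction quotient is Q = [Ga^3+(aq)] / [Tl^+(aq)]^3.
Solving for the unknown gives log [Tl^+(aq)] = −2.276, so [Tl^+(aq)] ≈ 0.0053 M.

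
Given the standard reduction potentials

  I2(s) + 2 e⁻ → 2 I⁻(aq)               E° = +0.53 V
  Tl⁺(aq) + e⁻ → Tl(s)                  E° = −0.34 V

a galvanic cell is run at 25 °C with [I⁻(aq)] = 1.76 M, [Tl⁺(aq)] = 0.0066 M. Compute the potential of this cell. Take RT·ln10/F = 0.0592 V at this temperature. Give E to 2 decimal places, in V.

The I₂/I⁻ couple has the more positive E°, so it is the cathode; Tl⁺/Tl is the anode.
The standard potential is +0.53 − (−0.34) = +0.87 V and the balanced reaction transfers n = 2 electrons.
For the overall reaction I2(s) + 2 Tl(s) → 2 I⁻(aq) + 2 Tl⁺(aq), Q = [I⁻(aq)]^2·[Tl⁺(aq)]^2 = 0.000135, giving log Q = −3.870.
By the Nernst equation, E = +0.87 − (0.0592/2)·(−3.870) = +0.98 V.

+0.98 V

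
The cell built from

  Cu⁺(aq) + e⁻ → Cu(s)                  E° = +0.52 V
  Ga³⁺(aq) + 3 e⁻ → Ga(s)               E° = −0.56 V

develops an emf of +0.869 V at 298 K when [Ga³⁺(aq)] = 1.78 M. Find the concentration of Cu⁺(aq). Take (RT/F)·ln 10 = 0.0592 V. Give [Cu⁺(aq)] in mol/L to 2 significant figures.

With Cu⁺/Cu at the cathode and Ga³⁺/Ga at the anode, E°cell = +0.52 − (−0.56) = +1.08 V (n = 3).
Since E = E° − (0.0592/n)·log Q, log Q = n(E° − E)/0.0592 = 10.693.
The balanced reaction is 3 Cu⁺(aq) + Ga(s) → 3 Cu(s) + Ga³⁺(aq), so Q = [Ga³⁺(aq)] / [Cu⁺(aq)]^3.
Isolating [Cu⁺(aq)] in Q = 10^{10.693} yields log [Cu⁺(aq)] = −3.481, i.e. 0.00033 M.

0.00033 M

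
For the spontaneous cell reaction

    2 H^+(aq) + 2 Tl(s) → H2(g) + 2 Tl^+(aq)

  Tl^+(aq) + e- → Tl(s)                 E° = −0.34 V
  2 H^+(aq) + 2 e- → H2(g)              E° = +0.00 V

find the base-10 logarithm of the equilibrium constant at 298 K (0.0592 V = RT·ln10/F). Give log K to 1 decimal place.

log K = 11.5

The 2H⁺/H₂ couple is reduced (cathode); E°cell = +0.00 − (−0.34) = +0.34 V with n = 2.
At equilibrium E = 0, so log K = nE°cell / 0.0592 = (2)(+0.34) / 0.0592 = 11.5.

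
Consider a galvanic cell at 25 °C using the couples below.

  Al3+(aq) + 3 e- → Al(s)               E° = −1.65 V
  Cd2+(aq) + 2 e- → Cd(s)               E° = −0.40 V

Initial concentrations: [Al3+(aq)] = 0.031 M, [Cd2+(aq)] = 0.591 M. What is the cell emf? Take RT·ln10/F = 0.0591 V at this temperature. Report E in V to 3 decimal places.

+1.273 V

Since E°(Cd²⁺/Cd) > E°(Al³⁺/Al), Cd²⁺/Cd serves as the cathode.
E°cell = −0.40 − (−1.65) = +1.25 V, with n = 6 electrons transferred.
Balancing gives 3 Cd2+(aq) + 2 Al(s) → 3 Cd(s) + 2 Al3+(aq); hence Q = [Al3+(aq)]^2 / [Cd2+(aq)]^3 = 0.00466 (log Q = −2.332).
Applying E = E° − (RT ln10/nF)·log Q gives +1.25 − (0.0591/6)(−2.332) = +1.273 V.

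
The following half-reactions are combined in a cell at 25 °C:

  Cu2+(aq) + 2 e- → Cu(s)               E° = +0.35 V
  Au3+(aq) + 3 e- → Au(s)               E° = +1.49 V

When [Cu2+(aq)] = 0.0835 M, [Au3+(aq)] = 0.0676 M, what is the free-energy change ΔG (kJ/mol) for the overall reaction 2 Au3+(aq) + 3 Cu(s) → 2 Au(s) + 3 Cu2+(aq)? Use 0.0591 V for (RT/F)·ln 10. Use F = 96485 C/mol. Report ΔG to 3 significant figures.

−665 kJ/mol

With Au³⁺/Au reduced at the cathode, E°cell = +1.49 − (+0.35) = +1.14 V and n = 6.
The reaction quotient is [Cu2+(aq)]^3 / [Au3+(aq)]^2 = 0.127; by Nernst, E = +1.14 − (0.0591/6)(−0.895) = +1.1488 V.
Then ΔG = −nFE = −6 × 96485 × +1.1488 J/mol = −665 kJ/mol.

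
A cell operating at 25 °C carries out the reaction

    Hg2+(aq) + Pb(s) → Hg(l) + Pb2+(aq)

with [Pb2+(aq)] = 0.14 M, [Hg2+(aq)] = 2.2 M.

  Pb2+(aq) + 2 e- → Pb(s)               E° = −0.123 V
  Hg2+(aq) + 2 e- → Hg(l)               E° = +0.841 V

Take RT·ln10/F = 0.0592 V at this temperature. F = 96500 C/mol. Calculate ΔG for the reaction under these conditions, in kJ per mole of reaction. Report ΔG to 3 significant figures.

−193 kJ/mol

E°cell = +0.841 − (−0.123) = +0.964 V; the balanced reaction transfers n = 2 electrons.
The reaction quotient is [Pb2+(aq)] / [Hg2+(aq)] = 0.0636; by Nernst, E = +0.964 − (0.0592/2)(−1.196) = +0.9994 V.
Then ΔG = −nFE = −2 × 96500 × +0.9994 J/mol = −193 kJ/mol.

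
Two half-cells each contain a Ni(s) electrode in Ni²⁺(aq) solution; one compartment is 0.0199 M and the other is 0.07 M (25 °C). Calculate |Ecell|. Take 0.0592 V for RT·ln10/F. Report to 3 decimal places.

0.016 V

For a concentration cell E°cell = 0, since both electrodes use the same couple.
The compartment with the higher Ni²⁺(aq) concentration (0.07 M) acts as the cathode; ions are reduced there and produced at the dilute (0.0199 M) anode.
With n = 2, Ecell = −(0.0592/2)·log([dilute]/[conc]) = −(0.0592/2)·log(0.0199/0.07) = +0.016 V.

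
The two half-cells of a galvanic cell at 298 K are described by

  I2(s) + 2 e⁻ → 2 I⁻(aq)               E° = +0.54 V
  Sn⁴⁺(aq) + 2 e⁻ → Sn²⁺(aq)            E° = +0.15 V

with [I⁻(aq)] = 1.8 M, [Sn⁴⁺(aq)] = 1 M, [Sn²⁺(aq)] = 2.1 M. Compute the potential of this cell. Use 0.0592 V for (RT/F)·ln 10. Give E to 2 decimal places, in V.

The I₂/I⁻ couple has the more positive E°, so it is the cathode; Sn⁴⁺/Sn²⁺ is the anode.
E°cell = +0.54 − (+0.15) = +0.39 V, with n = 2 electrons transferred.
Balancing gives I2(s) + Sn²⁺(aq) → 2 I⁻(aq) + Sn⁴⁺(aq); hence Q = ([I⁻(aq)]^2·[Sn⁴⁺(aq)]) / [Sn²⁺(aq)] = 1.54 (log Q = 0.188).
E = E° − (0.0592/n)·log Q = +0.39 − (0.0592/2)(0.188) = +0.38 V.

+0.38 V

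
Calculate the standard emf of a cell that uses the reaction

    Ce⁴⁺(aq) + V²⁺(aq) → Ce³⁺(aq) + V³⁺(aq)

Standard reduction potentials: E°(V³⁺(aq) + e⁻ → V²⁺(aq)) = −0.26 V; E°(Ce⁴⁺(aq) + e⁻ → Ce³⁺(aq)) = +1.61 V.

In the reaction as written, Ce⁴⁺(aq) is reduced (cathode) and V³⁺(aq) is produced by oxidation at the anode.
E°cell = E°(cathode) − E°(anode) = +1.61 − (−0.26) = +1.87 V.
The positive value indicates the reaction is spontaneous as written.

+1.87 V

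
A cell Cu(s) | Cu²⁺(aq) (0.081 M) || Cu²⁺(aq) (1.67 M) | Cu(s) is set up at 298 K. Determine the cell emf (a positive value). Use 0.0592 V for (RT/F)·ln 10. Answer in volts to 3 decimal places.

For a concentration cell E°cell = 0, since both electrodes use the same couple.
The compartment with the higher Cu²⁺(aq) concentration (1.67 M) acts as the cathode; ions are reduced there and produced at the dilute (0.081 M) anode.
With n = 2, Ecell = −(0.0592/2)·log([dilute]/[conc]) = −(0.0592/2)·log(0.081/1.67) = +0.039 V.

0.039 V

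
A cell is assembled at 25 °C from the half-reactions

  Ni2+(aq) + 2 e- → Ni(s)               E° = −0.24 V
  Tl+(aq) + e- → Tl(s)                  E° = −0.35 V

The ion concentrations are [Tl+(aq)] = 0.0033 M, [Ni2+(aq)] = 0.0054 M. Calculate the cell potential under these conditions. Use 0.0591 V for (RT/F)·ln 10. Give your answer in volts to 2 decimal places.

+0.19 V

Since E°(Ni²⁺/Ni) > E°(Tl⁺/Tl), Ni²⁺/Ni serves as the cathode.
The standard potential is −0.24 − (−0.35) = +0.11 V and the balanced reaction transfers n = 2 electrons.
For the overall reaction Ni2+(aq) + 2 Tl(s) → Ni(s) + 2 Tl+(aq), Q = [Tl+(aq)]^2 / [Ni2+(aq)] = 0.00202, giving log Q = −2.695.
E = E° − (0.0591/n)·log Q = +0.11 − (0.0591/2)(−2.695) = +0.19 V.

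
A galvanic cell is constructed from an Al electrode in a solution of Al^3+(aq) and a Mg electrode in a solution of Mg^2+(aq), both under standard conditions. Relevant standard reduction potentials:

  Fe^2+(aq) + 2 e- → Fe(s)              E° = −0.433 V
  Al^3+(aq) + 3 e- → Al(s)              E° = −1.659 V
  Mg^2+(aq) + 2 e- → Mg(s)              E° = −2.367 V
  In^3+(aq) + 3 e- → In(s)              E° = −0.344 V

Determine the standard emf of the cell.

Of the two couples in this cell, the one with the more positive reduction potential is reduced at the cathode: here that is Al³⁺/Al (−1.659 V); Mg²⁺/Mg (−2.367 V) is the anode.
E°cell = E°(cathode) − E°(anode) = −1.659 − (−2.367) = +0.708 V.

+0.708 V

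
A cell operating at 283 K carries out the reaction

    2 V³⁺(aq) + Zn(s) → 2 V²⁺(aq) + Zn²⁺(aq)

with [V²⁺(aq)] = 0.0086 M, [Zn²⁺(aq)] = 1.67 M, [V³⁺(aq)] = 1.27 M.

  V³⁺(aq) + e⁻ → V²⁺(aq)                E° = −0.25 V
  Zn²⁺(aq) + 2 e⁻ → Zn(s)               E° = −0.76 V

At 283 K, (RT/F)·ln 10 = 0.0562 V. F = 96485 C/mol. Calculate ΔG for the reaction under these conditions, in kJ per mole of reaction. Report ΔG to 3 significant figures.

E°cell = −0.25 − (−0.76) = +0.51 V; the balanced reaction transfers n = 2 electrons.
The reaction quotient is ([V²⁺(aq)]^2·[Zn²⁺(aq)]) / [V³⁺(aq)]^2 = 7.66×10^−5; by Nernst, E = +0.51 − (0.0562/2)(−4.116) = +0.6257 V.
ΔG = −nFE = −(2)(96485)(+0.6257) J/mol = −121 kJ/mol.

−121 kJ/mol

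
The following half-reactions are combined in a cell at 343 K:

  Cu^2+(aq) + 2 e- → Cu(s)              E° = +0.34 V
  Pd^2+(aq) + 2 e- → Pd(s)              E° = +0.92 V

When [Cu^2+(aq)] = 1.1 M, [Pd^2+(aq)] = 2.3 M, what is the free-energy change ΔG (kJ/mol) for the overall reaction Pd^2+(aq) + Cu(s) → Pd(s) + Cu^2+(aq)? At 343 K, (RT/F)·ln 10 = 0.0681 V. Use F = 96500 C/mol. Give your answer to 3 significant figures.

−114 kJ/mol

The standard cell potential is +0.92 − (+0.34) = +0.58 V, with n = 2 electrons in the balanced equation.
Q = [Cu^2+(aq)] / [Pd^2+(aq)] = 0.478, so log Q = −0.320 and E = +0.58 − (0.0681/2)(−0.320) = +0.5909 V.
Then ΔG = −nFE = −2 × 96500 × +0.5909 J/mol = −114 kJ/mol.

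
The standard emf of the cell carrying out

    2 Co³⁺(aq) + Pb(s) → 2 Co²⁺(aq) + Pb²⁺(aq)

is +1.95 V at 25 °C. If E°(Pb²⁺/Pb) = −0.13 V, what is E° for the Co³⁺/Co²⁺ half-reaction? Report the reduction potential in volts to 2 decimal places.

In the reaction as written the Co³⁺/Co²⁺ couple is reduced (cathode) and Pb²⁺/Pb is oxidized (anode), so E°cell = E°(Co³⁺/Co²⁺) − E°(Pb²⁺/Pb).
E°(Co³⁺/Co²⁺) = E°cell + E°(anode) = +1.95 + (−0.13) = +1.82 V.

+1.82 V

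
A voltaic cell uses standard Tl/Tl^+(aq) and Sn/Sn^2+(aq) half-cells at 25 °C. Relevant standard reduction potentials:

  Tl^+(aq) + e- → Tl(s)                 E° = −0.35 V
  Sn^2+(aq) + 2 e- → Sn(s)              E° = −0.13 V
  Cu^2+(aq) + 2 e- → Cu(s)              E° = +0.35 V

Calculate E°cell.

+0.22 V

Of the two couples in this cell, the one with the more positive reduction potential is reduced at the cathode: here that is Sn²⁺/Sn (−0.13 V); Tl⁺/Tl (−0.35 V) is the anode.
E°cell = E°(cathode) − E°(anode) = −0.13 − (−0.35) = +0.22 V.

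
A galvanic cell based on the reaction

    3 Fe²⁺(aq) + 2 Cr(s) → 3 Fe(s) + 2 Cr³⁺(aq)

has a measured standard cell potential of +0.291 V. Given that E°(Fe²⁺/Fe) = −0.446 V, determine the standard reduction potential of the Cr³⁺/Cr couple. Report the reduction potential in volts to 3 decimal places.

−0.737 V

In the reaction as written the Fe²⁺/Fe couple is reduced (cathode) and Cr³⁺/Cr is oxidized (anode), so E°cell = E°(Fe²⁺/Fe) − E°(Cr³⁺/Cr).
E°(Cr³⁺/Cr) = E°(cathode) − E°cell = −0.446 − (+0.291) = −0.737 V.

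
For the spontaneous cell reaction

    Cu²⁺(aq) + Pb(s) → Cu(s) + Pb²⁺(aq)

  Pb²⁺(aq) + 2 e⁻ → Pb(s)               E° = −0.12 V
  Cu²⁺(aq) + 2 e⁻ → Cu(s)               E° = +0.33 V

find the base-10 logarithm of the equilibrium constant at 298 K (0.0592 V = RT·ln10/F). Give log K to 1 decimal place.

log K = 15.2

The Cu²⁺/Cu couple is reduced (cathode); E°cell = +0.33 − (−0.12) = +0.45 V with n = 2.
At equilibrium E = 0, so log K = nE°cell / 0.0592 = (2)(+0.45) / 0.0592 = 15.2.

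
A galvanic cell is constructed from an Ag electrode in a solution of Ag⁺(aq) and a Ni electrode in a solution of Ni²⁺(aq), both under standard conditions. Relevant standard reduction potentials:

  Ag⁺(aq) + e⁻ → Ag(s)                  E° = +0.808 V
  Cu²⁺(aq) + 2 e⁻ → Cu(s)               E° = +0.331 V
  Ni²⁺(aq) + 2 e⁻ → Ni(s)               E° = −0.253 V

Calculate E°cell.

Of the two couples in this cell, the one with the more positive reduction potential is reduced at the cathode: here that is Ag⁺/Ag (+0.808 V); Ni²⁺/Ni (−0.253 V) is the anode.
E°cell = E°(cathode) − E°(anode) = +0.808 − (−0.253) = +1.061 V.

+1.061 V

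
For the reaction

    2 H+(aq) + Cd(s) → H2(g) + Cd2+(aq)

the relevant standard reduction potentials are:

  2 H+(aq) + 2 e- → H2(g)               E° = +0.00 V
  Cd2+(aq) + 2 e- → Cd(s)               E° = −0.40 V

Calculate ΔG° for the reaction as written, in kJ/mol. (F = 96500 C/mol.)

−77.2 kJ/mol

In the reaction as written H+(aq) is reduced, so the 2H⁺/H₂ couple is the cathode and Cd²⁺/Cd is the anode.
E°cell = +0.00 − (−0.40) = +0.40 V; balancing electrons gives n = 2.
ΔG° = −nFE°cell = −(2)(96500)(+0.40) J/mol = −77.2 kJ/mol.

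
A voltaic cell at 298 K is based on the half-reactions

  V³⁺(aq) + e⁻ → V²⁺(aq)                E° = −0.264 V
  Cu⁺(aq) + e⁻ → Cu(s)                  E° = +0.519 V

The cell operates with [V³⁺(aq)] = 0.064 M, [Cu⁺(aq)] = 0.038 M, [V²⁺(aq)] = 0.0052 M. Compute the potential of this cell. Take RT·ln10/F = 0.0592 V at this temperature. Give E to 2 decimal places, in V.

The Cu⁺/Cu couple has the more positive E°, so it is the cathode; V³⁺/V²⁺ is the anode.
The standard potential is +0.519 − (−0.264) = +0.783 V and the balanced reaction transfers n = 1 electron.
Balancing gives Cu⁺(aq) + V²⁺(aq) → Cu(s) + V³⁺(aq); hence Q = [V³⁺(aq)] / ([Cu⁺(aq)]·[V²⁺(aq)]) = 324 (log Q = 2.510).
E = E° − (0.0592/n)·log Q = +0.783 − (0.0592/1)(2.510) = +0.63 V.

+0.63 V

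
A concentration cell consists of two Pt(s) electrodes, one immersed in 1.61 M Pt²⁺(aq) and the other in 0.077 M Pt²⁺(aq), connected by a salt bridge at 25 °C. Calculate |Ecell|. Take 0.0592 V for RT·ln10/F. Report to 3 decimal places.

For a concentration cell E°cell = 0, since both electrodes use the same couple.
The compartment with the higher Pt²⁺(aq) concentration (1.61 M) acts as the cathode; ions are reduced there and produced at the dilute (0.077 M) anode.
With n = 2, Ecell = −(0.0592/2)·log([dilute]/[conc]) = −(0.0592/2)·log(0.077/1.61) = +0.039 V.

0.039 V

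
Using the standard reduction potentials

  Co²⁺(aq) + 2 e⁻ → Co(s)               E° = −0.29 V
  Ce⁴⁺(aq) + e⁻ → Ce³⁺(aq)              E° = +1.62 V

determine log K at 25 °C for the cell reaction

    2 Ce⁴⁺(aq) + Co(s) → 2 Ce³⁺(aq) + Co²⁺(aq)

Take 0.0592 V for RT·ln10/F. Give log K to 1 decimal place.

log K = 64.5

The Ce⁴⁺/Ce³⁺ couple is reduced (cathode); E°cell = +1.62 − (−0.29) = +1.91 V with n = 2.
At equilibrium E = 0, so log K = nE°cell / 0.0592 = (2)(+1.91) / 0.0592 = 64.5.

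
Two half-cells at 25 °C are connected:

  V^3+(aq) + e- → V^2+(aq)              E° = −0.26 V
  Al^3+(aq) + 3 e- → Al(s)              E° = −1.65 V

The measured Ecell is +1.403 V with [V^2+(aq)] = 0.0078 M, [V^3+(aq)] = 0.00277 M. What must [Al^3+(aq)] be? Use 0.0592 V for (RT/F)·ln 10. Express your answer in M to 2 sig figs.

The V³⁺/V²⁺ couple has the larger reduction potential, so it is the cathode: E°cell = −0.26 − (−1.65) = +1.39 V and n = 3.
Since E = E° − (0.0592/n)·log Q, log Q = n(E° − E)/0.0592 = −0.659.
The balanced reaction is 3 V^3+(aq) + Al(s) → 3 V^2+(aq) + Al^3+(aq), so Q = ([V^2+(aq)]^3·[Al^3+(aq)]) / [V^3+(aq)]^3.
Isolating [Al^3+(aq)] in Q = 10^{−0.659} yields log [Al^3+(aq)] = −2.008, i.e. 0.0098 M.

0.0098 M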